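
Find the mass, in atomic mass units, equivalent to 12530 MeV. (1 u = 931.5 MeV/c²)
m = E/c² = 13.45 u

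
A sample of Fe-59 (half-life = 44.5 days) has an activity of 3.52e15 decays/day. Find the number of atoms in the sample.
N = A/λ = 2.26e17 atoms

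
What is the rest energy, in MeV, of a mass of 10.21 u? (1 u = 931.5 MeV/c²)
E = mc² = 9511 MeV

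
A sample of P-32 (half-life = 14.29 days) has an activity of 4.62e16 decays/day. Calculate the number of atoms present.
N = A/λ = 9.525e17 atoms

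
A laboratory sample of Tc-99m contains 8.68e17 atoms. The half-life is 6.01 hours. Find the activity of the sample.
A = λN = 1.001e17 decays/hour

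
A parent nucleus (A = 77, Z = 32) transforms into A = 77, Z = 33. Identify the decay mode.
ΔA = 0, ΔZ = +1 ⇒ beta-minus decay (β⁻)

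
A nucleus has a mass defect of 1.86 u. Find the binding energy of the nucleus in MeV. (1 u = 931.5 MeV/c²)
B.E. = Δm × 931.5 = 1733 MeV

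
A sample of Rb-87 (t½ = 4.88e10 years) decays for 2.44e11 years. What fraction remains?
N/N₀ = (1/2)^(t/t½) = 0.03125 = 3.12%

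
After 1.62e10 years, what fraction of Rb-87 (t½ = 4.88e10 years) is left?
N/N₀ = (1/2)^(t/t½) = 0.7945 = 79.4%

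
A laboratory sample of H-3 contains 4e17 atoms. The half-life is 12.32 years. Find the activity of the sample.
A = λN = 2.25e16 decays/year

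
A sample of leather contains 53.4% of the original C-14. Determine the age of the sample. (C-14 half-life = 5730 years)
Age = t½ × log₂(1/ratio) = 5186 years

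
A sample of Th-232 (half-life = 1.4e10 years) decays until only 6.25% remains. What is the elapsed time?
t = t½ × log₂(N₀/N) = 5.6e10 years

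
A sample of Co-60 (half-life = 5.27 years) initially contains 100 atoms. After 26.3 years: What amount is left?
N = N₀(1/2)^(t/t½) = 3.146 atoms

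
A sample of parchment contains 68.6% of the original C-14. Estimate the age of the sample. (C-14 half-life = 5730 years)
Age = t½ × log₂(1/ratio) = 3116 years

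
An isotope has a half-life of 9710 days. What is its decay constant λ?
λ = ln(2)/t½ = 7.138e-5 day⁻¹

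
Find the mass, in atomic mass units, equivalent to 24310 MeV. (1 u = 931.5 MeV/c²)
m = E/c² = 26.1 u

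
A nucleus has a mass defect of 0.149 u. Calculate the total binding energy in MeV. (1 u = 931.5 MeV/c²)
B.E. = Δm × 931.5 = 138.8 MeV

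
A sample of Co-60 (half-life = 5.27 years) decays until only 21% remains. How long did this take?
t = t½ × log₂(N₀/N) = 11.87 years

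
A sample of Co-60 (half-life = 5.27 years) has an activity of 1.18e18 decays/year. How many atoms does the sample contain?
N = A/λ = 8.972e18 atoms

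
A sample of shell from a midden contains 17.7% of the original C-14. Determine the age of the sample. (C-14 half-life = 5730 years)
Age = t½ × log₂(1/ratio) = 14310 years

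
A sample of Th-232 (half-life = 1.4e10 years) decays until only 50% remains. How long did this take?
t = t½ × log₂(N₀/N) = 1.4e10 years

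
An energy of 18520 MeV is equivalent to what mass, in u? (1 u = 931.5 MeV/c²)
m = E/c² = 19.88 u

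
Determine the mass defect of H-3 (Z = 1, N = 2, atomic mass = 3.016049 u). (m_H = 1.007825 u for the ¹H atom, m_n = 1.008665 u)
Δm = Z·m_H + N·m_n − M = 0.009106 u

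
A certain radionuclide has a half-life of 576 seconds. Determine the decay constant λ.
λ = ln(2)/t½ = 0.001203 second⁻¹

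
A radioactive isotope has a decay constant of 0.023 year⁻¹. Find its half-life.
t½ = ln(2)/λ = 30.14 years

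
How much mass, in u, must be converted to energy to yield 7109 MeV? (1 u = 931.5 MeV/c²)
m = E/c² = 7.632 u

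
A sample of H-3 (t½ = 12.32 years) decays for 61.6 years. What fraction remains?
N/N₀ = (1/2)^(t/t½) = 0.03125 = 3.12%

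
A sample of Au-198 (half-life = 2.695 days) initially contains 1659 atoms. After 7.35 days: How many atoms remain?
N = N₀(1/2)^(t/t½) = 250.5 atoms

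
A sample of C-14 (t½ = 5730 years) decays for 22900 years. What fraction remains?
N/N₀ = (1/2)^(t/t½) = 0.06265 = 6.27%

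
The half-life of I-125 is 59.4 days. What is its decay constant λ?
λ = ln(2)/t½ = 0.01167 day⁻¹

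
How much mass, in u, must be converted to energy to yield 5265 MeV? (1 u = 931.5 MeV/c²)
m = E/c² = 5.652 u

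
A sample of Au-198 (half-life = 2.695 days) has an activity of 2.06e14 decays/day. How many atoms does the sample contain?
N = A/λ = 8.009e14 atoms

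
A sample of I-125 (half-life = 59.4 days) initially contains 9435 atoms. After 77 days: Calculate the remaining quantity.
N = N₀(1/2)^(t/t½) = 3842 atoms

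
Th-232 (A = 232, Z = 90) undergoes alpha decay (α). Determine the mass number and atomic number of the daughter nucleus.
Daughter: A = 228, Z = 88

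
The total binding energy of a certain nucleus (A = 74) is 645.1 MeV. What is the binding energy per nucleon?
B.E./A = 645.1/74 = 8.718 MeV/nucleon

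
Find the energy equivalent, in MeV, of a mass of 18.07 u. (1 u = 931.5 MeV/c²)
E = mc² = 16830 MeV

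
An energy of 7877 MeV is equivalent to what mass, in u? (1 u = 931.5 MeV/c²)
m = E/c² = 8.456 u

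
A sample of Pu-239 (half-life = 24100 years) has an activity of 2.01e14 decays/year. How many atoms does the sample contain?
N = A/λ = 6.989e18 atoms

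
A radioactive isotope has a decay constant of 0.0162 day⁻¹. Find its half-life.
t½ = ln(2)/λ = 42.79 days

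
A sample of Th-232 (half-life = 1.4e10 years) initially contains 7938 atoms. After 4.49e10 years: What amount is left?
N = N₀(1/2)^(t/t½) = 859.5 atoms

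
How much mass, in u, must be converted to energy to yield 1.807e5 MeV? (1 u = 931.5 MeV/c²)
m = E/c² = 194 u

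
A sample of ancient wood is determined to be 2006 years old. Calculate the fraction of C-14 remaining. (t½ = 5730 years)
N/N₀ = (1/2)^(t/t½) = 0.7845 = 78.5%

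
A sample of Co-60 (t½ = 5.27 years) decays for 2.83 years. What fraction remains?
N/N₀ = (1/2)^(t/t½) = 0.6892 = 68.9%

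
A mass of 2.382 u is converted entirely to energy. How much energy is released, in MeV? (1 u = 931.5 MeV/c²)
E = mc² = 2219 MeV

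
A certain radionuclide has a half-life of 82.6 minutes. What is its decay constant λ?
λ = ln(2)/t½ = 0.008392 minute⁻¹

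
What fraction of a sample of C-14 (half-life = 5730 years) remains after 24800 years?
N/N₀ = (1/2)^(t/t½) = 0.04979 = 4.98%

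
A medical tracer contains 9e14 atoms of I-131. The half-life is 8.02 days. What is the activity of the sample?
A = λN = 7.778e13 decays/day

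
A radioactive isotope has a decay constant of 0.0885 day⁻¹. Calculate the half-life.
t½ = ln(2)/λ = 7.832 days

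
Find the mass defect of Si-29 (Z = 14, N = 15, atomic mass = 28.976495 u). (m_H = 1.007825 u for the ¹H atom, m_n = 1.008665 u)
Δm = Z·m_H + N·m_n − M = 0.263 u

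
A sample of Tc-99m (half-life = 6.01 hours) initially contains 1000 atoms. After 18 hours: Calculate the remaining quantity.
N = N₀(1/2)^(t/t½) = 125.4 atoms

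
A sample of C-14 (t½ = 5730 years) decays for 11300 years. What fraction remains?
N/N₀ = (1/2)^(t/t½) = 0.2549 = 25.5%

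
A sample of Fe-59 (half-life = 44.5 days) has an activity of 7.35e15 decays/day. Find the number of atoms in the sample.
N = A/λ = 4.719e17 atoms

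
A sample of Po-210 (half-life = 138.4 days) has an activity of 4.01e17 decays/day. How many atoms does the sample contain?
N = A/λ = 8.007e19 atoms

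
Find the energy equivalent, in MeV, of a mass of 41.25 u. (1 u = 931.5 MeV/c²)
E = mc² = 38420 MeV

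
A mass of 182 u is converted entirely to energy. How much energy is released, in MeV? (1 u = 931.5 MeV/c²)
E = mc² = 1.695e5 MeV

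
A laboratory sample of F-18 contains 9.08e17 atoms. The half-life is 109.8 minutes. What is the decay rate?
A = λN = 5.732e15 decays/minute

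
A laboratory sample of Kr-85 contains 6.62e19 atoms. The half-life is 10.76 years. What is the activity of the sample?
A = λN = 4.265e18 decays/year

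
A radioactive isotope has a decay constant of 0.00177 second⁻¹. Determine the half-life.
t½ = ln(2)/λ = 391.6 seconds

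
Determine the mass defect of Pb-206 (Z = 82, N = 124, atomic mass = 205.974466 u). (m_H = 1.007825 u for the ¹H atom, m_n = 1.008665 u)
Δm = Z·m_H + N·m_n − M = 1.742 u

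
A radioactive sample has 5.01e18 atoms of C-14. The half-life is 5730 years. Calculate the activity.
A = λN = 6.061e14 decays/year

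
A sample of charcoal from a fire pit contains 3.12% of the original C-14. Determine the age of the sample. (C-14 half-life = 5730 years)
Age = t½ × log₂(1/ratio) = 28660 years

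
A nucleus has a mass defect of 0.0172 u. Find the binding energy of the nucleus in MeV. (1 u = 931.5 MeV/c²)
B.E. = Δm × 931.5 = 16.02 MeV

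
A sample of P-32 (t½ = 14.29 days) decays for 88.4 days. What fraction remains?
N/N₀ = (1/2)^(t/t½) = 0.01373 = 1.37%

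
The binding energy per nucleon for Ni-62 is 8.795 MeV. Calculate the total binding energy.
B.E. = 8.795 × 62 = 545.3 MeV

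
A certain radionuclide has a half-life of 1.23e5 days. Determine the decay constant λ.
λ = ln(2)/t½ = 5.635e-6 day⁻¹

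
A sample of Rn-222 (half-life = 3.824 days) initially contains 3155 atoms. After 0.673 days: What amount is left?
N = N₀(1/2)^(t/t½) = 2793 atoms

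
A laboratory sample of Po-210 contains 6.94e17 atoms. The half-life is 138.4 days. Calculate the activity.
A = λN = 3.476e15 decays/day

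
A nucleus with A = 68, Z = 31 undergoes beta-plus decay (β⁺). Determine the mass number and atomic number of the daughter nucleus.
Daughter: A = 68, Z = 30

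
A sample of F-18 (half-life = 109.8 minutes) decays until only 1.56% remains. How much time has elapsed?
t = t½ × log₂(N₀/N) = 659.1 minutes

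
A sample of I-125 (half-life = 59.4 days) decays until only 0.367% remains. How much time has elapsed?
t = t½ × log₂(N₀/N) = 480.5 days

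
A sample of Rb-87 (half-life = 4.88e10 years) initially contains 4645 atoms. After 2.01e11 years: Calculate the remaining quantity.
N = N₀(1/2)^(t/t½) = 267.4 atoms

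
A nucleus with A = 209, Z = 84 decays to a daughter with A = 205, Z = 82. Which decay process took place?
ΔA = -4, ΔZ = -2 ⇒ alpha decay (α)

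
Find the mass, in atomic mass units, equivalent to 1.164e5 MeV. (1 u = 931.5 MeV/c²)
m = E/c² = 125 u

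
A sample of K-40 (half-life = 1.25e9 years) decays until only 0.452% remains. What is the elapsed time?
t = t½ × log₂(N₀/N) = 9.737e9 years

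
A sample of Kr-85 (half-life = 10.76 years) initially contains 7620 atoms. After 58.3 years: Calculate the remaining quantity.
N = N₀(1/2)^(t/t½) = 178.2 atoms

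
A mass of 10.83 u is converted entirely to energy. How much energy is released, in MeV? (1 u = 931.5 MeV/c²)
E = mc² = 10090 MeV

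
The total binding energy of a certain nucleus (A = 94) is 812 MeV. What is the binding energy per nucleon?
B.E./A = 812/94 = 8.638 MeV/nucleon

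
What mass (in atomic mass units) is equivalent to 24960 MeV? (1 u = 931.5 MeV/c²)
m = E/c² = 26.8 u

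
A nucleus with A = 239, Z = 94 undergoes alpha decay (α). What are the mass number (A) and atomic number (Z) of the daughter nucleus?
Daughter: A = 235, Z = 92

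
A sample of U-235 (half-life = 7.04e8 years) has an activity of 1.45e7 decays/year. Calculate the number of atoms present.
N = A/λ = 1.473e16 atoms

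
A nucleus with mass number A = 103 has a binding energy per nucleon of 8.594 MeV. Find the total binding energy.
B.E. = 8.594 × 103 = 885.2 MeV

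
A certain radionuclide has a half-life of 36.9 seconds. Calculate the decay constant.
λ = ln(2)/t½ = 0.01878 second⁻¹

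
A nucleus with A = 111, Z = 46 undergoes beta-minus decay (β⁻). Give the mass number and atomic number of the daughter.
Daughter: A = 111, Z = 47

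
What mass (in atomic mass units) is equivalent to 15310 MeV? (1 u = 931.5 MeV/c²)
m = E/c² = 16.44 u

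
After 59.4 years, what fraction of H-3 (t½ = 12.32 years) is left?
N/N₀ = (1/2)^(t/t½) = 0.03537 = 3.54%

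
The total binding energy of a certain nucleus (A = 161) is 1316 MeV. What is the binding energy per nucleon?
B.E./A = 1316/161 = 8.174 MeV/nucleon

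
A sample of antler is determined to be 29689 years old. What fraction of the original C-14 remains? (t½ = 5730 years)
N/N₀ = (1/2)^(t/t½) = 0.02756 = 2.76%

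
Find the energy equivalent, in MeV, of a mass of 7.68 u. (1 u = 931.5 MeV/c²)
E = mc² = 7154 MeV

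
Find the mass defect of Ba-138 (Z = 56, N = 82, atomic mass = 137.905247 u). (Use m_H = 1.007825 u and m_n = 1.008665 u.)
Δm = Z·m_H + N·m_n − M = 1.243 u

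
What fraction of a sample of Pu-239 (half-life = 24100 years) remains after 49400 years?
N/N₀ = (1/2)^(t/t½) = 0.2415 = 24.2%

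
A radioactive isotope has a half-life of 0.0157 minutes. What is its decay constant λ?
λ = ln(2)/t½ = 44.15 minute⁻¹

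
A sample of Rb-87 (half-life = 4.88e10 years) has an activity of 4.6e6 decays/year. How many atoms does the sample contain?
N = A/λ = 3.239e17 atoms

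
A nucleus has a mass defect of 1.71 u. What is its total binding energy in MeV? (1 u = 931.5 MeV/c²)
B.E. = Δm × 931.5 = 1593 MeV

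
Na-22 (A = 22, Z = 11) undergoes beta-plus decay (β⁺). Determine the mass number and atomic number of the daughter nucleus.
Daughter: A = 22, Z = 10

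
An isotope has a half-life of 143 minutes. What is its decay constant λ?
λ = ln(2)/t½ = 0.004847 minute⁻¹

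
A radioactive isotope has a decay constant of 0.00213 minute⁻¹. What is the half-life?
t½ = ln(2)/λ = 325.4 minutes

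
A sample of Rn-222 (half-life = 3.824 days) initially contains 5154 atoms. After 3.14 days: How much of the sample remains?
N = N₀(1/2)^(t/t½) = 2917 atoms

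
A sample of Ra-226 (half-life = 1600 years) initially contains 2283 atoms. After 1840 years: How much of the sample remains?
N = N₀(1/2)^(t/t½) = 1029 atoms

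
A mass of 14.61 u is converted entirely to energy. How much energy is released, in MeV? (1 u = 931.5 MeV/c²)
E = mc² = 13610 MeV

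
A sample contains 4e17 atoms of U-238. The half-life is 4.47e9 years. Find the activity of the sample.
A = λN = 6.203e7 decays/year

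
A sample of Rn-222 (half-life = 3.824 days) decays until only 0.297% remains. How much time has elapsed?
t = t½ × log₂(N₀/N) = 32.1 days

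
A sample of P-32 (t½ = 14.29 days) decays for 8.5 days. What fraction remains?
N/N₀ = (1/2)^(t/t½) = 0.6621 = 66.2%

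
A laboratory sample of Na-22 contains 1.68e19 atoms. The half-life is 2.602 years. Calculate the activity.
A = λN = 4.475e18 decays/year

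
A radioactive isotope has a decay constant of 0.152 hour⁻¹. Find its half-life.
t½ = ln(2)/λ = 4.56 hours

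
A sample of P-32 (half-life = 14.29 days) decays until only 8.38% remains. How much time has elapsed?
t = t½ × log₂(N₀/N) = 51.11 days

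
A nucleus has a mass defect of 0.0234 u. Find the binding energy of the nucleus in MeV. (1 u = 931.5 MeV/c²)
B.E. = Δm × 931.5 = 21.8 MeV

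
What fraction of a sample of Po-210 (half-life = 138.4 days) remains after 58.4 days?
N/N₀ = (1/2)^(t/t½) = 0.7464 = 74.6%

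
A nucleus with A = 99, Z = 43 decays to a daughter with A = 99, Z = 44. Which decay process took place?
ΔA = 0, ΔZ = +1 ⇒ beta-minus decay (β⁻)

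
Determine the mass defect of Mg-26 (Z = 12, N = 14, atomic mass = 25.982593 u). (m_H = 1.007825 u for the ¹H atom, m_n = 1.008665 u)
Δm = Z·m_H + N·m_n − M = 0.2326 u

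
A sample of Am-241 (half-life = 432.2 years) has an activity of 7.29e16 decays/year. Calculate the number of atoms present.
N = A/λ = 4.546e19 atoms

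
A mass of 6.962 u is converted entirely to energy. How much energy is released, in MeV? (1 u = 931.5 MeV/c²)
E = mc² = 6485 MeV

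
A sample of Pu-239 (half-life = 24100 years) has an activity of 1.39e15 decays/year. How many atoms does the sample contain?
N = A/λ = 4.833e19 atoms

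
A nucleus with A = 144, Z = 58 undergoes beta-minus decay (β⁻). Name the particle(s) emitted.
β⁻: electron (e⁻) + antineutrino (ν̄ₑ)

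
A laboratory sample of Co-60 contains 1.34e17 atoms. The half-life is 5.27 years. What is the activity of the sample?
A = λN = 1.762e16 decays/year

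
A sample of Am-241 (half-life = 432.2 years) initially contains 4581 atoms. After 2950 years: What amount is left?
N = N₀(1/2)^(t/t½) = 40.39 atoms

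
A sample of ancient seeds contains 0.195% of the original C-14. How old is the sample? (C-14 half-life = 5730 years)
Age = t½ × log₂(1/ratio) = 51580 years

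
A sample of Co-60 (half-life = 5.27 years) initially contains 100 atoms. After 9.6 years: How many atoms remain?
N = N₀(1/2)^(t/t½) = 28.29 atoms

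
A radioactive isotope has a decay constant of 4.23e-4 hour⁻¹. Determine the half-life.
t½ = ln(2)/λ = 1639 hours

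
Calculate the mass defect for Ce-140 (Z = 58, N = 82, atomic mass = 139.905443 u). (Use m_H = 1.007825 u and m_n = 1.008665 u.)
Δm = Z·m_H + N·m_n − M = 1.259 u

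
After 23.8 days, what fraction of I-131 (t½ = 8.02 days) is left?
N/N₀ = (1/2)^(t/t½) = 0.1278 = 12.8%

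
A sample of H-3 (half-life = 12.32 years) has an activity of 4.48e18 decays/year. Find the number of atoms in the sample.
N = A/λ = 7.963e19 atoms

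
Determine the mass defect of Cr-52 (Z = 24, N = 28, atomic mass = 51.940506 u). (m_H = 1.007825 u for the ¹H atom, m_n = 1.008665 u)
Δm = Z·m_H + N·m_n − M = 0.4899 u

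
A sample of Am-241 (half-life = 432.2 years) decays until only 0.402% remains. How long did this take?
t = t½ × log₂(N₀/N) = 3440 years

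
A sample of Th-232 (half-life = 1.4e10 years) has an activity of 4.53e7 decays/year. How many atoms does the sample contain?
N = A/λ = 9.15e17 atoms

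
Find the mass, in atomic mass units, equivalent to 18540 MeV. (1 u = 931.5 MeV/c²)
m = E/c² = 19.9 u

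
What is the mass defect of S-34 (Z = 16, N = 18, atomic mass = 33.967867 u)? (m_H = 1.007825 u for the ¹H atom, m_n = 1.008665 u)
Δm = Z·m_H + N·m_n − M = 0.3133 u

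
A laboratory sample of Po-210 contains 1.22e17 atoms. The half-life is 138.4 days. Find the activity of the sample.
A = λN = 6.11e14 decays/day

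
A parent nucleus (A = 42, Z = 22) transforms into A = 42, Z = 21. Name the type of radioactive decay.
ΔA = 0, ΔZ = -1 ⇒ beta-plus decay (β⁺) or electron capture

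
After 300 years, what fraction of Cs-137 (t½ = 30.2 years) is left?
N/N₀ = (1/2)^(t/t½) = 0.001022 = 0.102%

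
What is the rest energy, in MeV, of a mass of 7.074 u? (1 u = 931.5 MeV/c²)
E = mc² = 6589 MeV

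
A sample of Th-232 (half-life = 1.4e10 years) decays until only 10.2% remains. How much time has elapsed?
t = t½ × log₂(N₀/N) = 4.611e10 years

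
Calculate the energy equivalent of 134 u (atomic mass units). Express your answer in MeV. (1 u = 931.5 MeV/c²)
E = mc² = 1.248e5 MeV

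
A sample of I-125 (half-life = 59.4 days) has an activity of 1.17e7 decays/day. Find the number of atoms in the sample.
N = A/λ = 1.003e9 atoms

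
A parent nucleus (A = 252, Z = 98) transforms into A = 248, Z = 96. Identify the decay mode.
ΔA = -4, ΔZ = -2 ⇒ alpha decay (α)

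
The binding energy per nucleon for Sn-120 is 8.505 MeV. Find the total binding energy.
B.E. = 8.505 × 120 = 1021 MeV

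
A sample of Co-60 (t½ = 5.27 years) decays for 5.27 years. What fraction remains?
N/N₀ = (1/2)^(t/t½) = 0.5 = 50%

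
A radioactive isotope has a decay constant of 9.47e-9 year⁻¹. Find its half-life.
t½ = ln(2)/λ = 7.319e7 years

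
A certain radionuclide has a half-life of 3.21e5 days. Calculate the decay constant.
λ = ln(2)/t½ = 2.159e-6 day⁻¹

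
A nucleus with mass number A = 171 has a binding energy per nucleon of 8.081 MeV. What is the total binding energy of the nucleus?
B.E. = 8.081 × 171 = 1382 MeV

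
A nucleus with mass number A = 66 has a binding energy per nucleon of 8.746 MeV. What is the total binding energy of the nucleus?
B.E. = 8.746 × 66 = 577.2 MeV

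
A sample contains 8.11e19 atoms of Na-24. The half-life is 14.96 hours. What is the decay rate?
A = λN = 3.758e18 decays/hour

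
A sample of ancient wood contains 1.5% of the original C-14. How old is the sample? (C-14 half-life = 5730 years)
Age = t½ × log₂(1/ratio) = 34720 years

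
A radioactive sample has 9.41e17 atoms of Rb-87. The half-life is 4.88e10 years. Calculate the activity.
A = λN = 1.337e7 decays/year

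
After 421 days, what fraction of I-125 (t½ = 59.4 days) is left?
N/N₀ = (1/2)^(t/t½) = 0.007353 = 0.735%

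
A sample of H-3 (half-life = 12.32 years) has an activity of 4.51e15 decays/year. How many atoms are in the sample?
N = A/λ = 8.016e16 atoms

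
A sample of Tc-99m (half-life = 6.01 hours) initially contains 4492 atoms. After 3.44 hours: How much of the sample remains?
N = N₀(1/2)^(t/t½) = 3021 atoms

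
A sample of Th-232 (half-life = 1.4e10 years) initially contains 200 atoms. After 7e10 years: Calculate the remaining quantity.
N = N₀(1/2)^(t/t½) = 6.25 atoms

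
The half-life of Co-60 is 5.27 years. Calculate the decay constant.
λ = ln(2)/t½ = 0.1315 year⁻¹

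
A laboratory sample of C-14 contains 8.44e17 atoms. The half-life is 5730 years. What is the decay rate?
A = λN = 1.021e14 decays/year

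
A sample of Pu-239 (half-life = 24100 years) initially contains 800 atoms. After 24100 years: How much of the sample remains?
N = N₀(1/2)^(t/t½) = 400 atoms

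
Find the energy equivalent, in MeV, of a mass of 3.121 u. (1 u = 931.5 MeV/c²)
E = mc² = 2907 MeV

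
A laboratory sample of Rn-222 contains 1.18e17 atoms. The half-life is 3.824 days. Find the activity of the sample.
A = λN = 2.139e16 decays/day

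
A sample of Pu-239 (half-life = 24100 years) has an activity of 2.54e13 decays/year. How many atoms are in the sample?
N = A/λ = 8.831e17 atoms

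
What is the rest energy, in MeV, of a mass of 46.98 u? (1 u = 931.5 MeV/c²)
E = mc² = 43760 MeV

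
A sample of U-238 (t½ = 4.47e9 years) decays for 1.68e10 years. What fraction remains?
N/N₀ = (1/2)^(t/t½) = 0.07389 = 7.39%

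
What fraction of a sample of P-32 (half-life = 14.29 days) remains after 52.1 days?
N/N₀ = (1/2)^(t/t½) = 0.07989 = 7.99%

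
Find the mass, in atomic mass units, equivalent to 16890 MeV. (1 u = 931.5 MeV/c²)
m = E/c² = 18.13 u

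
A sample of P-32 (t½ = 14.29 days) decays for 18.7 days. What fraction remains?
N/N₀ = (1/2)^(t/t½) = 0.4037 = 40.4%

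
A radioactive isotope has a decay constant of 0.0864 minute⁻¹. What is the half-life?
t½ = ln(2)/λ = 8.023 minutes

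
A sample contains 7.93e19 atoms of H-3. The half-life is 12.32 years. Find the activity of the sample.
A = λN = 4.462e18 decays/year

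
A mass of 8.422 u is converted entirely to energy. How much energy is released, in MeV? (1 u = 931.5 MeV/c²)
E = mc² = 7845 MeV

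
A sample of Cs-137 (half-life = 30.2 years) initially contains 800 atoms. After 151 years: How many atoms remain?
N = N₀(1/2)^(t/t½) = 25 atoms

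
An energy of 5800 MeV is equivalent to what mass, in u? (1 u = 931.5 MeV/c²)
m = E/c² = 6.227 u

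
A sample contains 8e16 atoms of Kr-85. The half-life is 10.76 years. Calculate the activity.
A = λN = 5.154e15 decays/year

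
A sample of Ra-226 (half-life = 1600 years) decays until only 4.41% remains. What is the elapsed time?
t = t½ × log₂(N₀/N) = 7205 years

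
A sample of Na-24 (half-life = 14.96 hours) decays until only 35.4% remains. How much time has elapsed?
t = t½ × log₂(N₀/N) = 22.41 hours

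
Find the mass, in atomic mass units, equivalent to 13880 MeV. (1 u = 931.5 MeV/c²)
m = E/c² = 14.9 u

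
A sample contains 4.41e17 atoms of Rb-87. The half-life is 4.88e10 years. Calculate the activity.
A = λN = 6.264e6 decays/year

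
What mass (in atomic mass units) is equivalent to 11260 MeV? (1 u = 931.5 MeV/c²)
m = E/c² = 12.09 u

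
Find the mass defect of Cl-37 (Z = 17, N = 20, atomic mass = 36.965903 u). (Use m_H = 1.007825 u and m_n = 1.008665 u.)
Δm = Z·m_H + N·m_n − M = 0.3404 u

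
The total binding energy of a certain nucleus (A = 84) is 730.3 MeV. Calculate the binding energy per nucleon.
B.E./A = 730.3/84 = 8.694 MeV/nucleon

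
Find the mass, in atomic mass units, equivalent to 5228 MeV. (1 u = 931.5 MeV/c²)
m = E/c² = 5.612 u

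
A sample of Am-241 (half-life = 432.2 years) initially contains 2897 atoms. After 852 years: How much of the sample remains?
N = N₀(1/2)^(t/t½) = 738.8 atoms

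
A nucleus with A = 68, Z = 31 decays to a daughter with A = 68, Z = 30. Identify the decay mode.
ΔA = 0, ΔZ = -1 ⇒ beta-plus decay (β⁺) or electron capture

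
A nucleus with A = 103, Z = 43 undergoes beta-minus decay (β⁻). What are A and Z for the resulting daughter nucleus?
Daughter: A = 103, Z = 44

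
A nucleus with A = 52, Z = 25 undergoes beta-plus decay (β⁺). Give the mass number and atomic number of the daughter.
Daughter: A = 52, Z = 24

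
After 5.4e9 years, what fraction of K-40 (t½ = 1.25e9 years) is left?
N/N₀ = (1/2)^(t/t½) = 0.05007 = 5.01%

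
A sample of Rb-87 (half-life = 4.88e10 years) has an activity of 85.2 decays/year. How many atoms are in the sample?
N = A/λ = 5.998e12 atoms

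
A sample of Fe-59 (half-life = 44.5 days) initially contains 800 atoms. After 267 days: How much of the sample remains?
N = N₀(1/2)^(t/t½) = 12.5 atoms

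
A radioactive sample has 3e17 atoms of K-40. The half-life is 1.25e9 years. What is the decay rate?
A = λN = 1.664e8 decays/year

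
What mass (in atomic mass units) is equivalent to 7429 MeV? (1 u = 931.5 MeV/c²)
m = E/c² = 7.975 u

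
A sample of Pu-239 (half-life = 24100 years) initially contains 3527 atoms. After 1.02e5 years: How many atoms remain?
N = N₀(1/2)^(t/t½) = 187.6 atoms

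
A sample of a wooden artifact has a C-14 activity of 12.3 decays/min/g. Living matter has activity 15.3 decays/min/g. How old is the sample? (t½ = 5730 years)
Age = t½ × log₂(A₀/A) = 1804 years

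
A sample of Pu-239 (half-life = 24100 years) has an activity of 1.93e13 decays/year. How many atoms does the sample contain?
N = A/λ = 6.71e17 atoms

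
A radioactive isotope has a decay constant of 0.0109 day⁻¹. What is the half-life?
t½ = ln(2)/λ = 63.59 days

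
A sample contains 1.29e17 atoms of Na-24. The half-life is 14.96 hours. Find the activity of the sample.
A = λN = 5.977e15 decays/hour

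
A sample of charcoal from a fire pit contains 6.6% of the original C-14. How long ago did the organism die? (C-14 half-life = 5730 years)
Age = t½ × log₂(1/ratio) = 22470 years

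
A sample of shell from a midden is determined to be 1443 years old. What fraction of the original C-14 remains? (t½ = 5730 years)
N/N₀ = (1/2)^(t/t½) = 0.8398 = 84%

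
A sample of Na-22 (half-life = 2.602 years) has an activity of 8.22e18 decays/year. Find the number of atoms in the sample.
N = A/λ = 3.086e19 atoms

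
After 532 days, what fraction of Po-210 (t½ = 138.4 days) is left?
N/N₀ = (1/2)^(t/t½) = 0.06964 = 6.96%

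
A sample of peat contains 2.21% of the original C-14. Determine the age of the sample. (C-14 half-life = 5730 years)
Age = t½ × log₂(1/ratio) = 31510 years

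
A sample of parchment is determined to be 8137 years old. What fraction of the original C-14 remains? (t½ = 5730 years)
N/N₀ = (1/2)^(t/t½) = 0.3737 = 37.4%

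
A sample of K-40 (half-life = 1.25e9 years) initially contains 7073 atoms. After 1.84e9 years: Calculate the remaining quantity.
N = N₀(1/2)^(t/t½) = 2550 atoms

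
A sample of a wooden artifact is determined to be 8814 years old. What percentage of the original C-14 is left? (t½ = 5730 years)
N/N₀ = (1/2)^(t/t½) = 0.3443 = 34.4%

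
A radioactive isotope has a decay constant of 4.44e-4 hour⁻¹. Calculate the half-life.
t½ = ln(2)/λ = 1561 hours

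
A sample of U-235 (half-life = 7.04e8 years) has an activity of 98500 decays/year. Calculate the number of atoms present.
N = A/λ = 1e14 atoms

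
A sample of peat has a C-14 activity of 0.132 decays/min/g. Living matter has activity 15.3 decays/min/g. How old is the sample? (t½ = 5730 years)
Age = t½ × log₂(A₀/A) = 39290 years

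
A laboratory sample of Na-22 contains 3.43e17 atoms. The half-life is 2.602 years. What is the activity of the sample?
A = λN = 9.137e16 decays/year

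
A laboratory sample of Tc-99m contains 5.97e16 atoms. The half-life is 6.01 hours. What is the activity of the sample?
A = λN = 6.885e15 decays/hour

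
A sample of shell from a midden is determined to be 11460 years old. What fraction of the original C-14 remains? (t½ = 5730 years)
N/N₀ = (1/2)^(t/t½) = 0.25 = 25%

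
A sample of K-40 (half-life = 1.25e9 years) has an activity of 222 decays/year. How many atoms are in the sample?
N = A/λ = 4.003e11 atoms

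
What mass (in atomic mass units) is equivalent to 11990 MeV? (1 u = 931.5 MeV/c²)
m = E/c² = 12.87 u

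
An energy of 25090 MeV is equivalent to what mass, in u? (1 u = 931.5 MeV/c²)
m = E/c² = 26.94 u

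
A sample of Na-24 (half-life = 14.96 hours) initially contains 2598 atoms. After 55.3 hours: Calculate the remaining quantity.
N = N₀(1/2)^(t/t½) = 200.4 atoms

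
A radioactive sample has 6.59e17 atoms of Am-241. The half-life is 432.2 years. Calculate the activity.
A = λN = 1.057e15 decays/year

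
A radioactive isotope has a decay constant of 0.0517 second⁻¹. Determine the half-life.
t½ = ln(2)/λ = 13.41 seconds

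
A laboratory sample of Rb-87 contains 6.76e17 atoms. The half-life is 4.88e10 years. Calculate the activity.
A = λN = 9.602e6 decays/year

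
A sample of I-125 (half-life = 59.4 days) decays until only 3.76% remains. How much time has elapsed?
t = t½ × log₂(N₀/N) = 281.1 days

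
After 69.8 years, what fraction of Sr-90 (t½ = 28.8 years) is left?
N/N₀ = (1/2)^(t/t½) = 0.1864 = 18.6%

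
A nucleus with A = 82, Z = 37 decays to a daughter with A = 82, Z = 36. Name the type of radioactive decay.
ΔA = 0, ΔZ = -1 ⇒ beta-plus decay (β⁺) or electron capture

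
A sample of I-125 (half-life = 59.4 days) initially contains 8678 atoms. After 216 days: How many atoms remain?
N = N₀(1/2)^(t/t½) = 697.9 atoms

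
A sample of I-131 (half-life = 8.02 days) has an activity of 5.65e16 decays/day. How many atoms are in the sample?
N = A/λ = 6.537e17 atoms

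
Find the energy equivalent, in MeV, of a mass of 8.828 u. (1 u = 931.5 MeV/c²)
E = mc² = 8223 MeV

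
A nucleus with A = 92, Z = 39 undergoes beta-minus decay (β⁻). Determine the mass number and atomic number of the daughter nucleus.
Daughter: A = 92, Z = 40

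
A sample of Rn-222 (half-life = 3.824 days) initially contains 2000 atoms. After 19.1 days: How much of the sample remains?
N = N₀(1/2)^(t/t½) = 62.73 atoms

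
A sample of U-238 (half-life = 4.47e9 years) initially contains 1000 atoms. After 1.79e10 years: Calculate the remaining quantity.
N = N₀(1/2)^(t/t½) = 62.31 atoms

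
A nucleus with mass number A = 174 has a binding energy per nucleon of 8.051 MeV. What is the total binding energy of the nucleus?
B.E. = 8.051 × 174 = 1401 MeV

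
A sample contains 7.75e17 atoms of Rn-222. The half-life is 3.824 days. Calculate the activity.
A = λN = 1.405e17 decays/day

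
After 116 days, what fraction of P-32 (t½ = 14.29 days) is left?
N/N₀ = (1/2)^(t/t½) = 0.003601 = 0.36%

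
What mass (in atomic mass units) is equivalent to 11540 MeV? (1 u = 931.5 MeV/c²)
m = E/c² = 12.39 u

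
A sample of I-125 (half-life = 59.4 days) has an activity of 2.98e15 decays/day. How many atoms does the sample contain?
N = A/λ = 2.554e17 atoms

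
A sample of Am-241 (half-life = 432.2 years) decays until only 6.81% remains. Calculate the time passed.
t = t½ × log₂(N₀/N) = 1675 years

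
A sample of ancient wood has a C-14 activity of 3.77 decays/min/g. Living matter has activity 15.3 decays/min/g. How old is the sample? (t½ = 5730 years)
Age = t½ × log₂(A₀/A) = 11580 years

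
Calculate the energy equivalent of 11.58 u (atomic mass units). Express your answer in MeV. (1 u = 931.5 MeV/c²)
E = mc² = 10790 MeV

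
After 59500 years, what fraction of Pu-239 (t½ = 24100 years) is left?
N/N₀ = (1/2)^(t/t½) = 0.1806 = 18.1%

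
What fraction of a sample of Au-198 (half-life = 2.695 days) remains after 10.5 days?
N/N₀ = (1/2)^(t/t½) = 0.06717 = 6.72%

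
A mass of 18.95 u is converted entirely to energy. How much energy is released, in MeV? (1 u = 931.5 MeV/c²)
E = mc² = 17650 MeV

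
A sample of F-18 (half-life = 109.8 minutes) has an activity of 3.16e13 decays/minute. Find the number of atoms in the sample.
N = A/λ = 5.006e15 atoms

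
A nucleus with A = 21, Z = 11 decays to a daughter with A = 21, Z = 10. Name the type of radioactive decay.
ΔA = 0, ΔZ = -1 ⇒ beta-plus decay (β⁺) or electron capture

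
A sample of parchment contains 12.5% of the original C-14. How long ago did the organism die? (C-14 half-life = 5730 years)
Age = t½ × log₂(1/ratio) = 17190 years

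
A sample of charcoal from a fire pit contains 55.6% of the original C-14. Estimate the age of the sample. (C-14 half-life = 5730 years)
Age = t½ × log₂(1/ratio) = 4852 years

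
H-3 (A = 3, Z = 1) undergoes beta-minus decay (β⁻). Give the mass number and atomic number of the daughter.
Daughter: A = 3, Z = 2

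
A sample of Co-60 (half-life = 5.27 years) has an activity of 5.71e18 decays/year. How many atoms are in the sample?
N = A/λ = 4.341e19 atoms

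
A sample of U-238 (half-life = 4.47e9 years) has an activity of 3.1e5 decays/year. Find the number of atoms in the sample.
N = A/λ = 1.999e15 atoms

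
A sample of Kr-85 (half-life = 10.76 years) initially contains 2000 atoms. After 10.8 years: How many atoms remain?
N = N₀(1/2)^(t/t½) = 997.4 atoms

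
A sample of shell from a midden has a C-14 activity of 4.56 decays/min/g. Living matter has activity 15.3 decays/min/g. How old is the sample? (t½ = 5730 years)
Age = t½ × log₂(A₀/A) = 10010 years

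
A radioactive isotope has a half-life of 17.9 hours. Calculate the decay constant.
λ = ln(2)/t½ = 0.03872 hour⁻¹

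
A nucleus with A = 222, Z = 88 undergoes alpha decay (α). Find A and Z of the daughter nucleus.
Daughter: A = 218, Z = 86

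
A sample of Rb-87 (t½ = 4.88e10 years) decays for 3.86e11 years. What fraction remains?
N/N₀ = (1/2)^(t/t½) = 0.004158 = 0.416%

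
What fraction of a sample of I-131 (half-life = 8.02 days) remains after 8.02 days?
N/N₀ = (1/2)^(t/t½) = 0.5 = 50%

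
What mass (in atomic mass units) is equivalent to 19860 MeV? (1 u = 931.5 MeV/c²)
m = E/c² = 21.32 u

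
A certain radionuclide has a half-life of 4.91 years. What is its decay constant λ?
λ = ln(2)/t½ = 0.1412 year⁻¹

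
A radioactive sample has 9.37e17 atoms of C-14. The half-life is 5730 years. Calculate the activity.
A = λN = 1.133e14 decays/year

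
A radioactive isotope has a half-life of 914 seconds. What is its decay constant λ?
λ = ln(2)/t½ = 7.584e-4 second⁻¹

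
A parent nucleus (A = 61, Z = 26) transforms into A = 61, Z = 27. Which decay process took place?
ΔA = 0, ΔZ = +1 ⇒ beta-minus decay (β⁻)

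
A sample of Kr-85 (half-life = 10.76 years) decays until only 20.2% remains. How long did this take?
t = t½ × log₂(N₀/N) = 24.83 years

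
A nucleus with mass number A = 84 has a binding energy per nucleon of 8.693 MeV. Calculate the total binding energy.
B.E. = 8.693 × 84 = 730.2 MeV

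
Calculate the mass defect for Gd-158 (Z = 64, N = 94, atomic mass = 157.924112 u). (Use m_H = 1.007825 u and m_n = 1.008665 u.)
Δm = Z·m_H + N·m_n − M = 1.391 u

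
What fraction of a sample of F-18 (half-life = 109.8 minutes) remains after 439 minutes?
N/N₀ = (1/2)^(t/t½) = 0.06258 = 6.26%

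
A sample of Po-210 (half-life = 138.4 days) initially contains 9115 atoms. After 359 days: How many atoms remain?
N = N₀(1/2)^(t/t½) = 1510 atoms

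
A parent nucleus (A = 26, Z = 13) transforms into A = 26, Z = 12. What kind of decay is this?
ΔA = 0, ΔZ = -1 ⇒ beta-plus decay (β⁺) or electron capture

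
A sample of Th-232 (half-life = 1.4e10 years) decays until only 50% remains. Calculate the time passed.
t = t½ × log₂(N₀/N) = 1.4e10 years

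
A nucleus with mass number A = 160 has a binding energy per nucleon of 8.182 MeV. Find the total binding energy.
B.E. = 8.182 × 160 = 1309 MeV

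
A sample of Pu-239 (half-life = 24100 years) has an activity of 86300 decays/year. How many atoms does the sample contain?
N = A/λ = 3.001e9 atoms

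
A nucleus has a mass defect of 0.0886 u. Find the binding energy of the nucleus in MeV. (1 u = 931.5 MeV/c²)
B.E. = Δm × 931.5 = 82.53 MeV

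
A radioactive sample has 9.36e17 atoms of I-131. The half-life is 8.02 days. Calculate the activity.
A = λN = 8.09e16 decays/day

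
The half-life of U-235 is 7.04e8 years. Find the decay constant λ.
λ = ln(2)/t½ = 9.846e-10 year⁻¹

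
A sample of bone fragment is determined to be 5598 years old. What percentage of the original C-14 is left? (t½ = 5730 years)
N/N₀ = (1/2)^(t/t½) = 0.508 = 50.8%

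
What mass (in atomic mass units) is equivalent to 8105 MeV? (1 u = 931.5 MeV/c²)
m = E/c² = 8.701 u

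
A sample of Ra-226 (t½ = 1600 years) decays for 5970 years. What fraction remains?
N/N₀ = (1/2)^(t/t½) = 0.0753 = 7.53%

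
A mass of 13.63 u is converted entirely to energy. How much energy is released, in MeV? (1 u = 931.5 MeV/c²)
E = mc² = 12700 MeV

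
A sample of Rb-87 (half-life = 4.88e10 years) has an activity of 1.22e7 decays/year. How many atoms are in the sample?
N = A/λ = 8.589e17 atoms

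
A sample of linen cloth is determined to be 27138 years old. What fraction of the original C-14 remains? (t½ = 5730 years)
N/N₀ = (1/2)^(t/t½) = 0.03752 = 3.75%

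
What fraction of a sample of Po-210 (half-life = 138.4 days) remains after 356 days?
N/N₀ = (1/2)^(t/t½) = 0.1681 = 16.8%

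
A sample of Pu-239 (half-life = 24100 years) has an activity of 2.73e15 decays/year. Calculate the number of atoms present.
N = A/λ = 9.492e19 atoms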